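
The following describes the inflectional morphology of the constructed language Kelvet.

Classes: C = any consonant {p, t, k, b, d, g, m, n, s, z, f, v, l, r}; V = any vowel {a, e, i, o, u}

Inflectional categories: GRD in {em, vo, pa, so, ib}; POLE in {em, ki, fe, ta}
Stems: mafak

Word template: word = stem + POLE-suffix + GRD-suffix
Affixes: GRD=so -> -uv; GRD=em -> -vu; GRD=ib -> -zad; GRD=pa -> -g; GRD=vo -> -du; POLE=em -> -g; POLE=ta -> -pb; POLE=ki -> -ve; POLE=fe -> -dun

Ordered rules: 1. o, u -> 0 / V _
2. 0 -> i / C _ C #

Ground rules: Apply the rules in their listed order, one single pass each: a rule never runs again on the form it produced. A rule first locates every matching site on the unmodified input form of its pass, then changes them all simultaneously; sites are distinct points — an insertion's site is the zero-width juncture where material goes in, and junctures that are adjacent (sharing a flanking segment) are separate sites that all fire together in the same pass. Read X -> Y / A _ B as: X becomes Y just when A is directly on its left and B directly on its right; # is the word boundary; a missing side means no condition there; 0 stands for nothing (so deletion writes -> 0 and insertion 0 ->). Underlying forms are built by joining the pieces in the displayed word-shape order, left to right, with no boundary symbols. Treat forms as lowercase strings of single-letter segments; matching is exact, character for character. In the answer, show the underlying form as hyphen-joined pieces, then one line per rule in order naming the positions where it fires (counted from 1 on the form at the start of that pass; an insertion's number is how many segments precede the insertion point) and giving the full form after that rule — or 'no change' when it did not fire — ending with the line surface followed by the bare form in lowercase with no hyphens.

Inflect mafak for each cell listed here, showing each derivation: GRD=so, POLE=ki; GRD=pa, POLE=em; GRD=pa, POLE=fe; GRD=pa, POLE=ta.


cell GRD=so, POLE=ki:
underlying: mafak-ve-uv
1. o, u -> 0 / V _: fires at position(s) 8: mafakvev
2. 0 -> i / C _ C #: no change
surface: mafakvev

cell GRD=pa, POLE=em:
underlying: mafak-g-g
1. o, u -> 0 / V _: no change
2. 0 -> i / C _ C #: inserts after position(s) 6: mafakgig
surface: mafakgig

cell GRD=pa, POLE=fe:
underlying: mafak-dun-g
1. o, u -> 0 / V _: no change
2. 0 -> i / C _ C #: inserts after position(s) 8: mafakdunig
surface: mafakdunig

cell GRD=pa, POLE=ta:
underlying: mafak-pb-g
1. o, u -> 0 / V _: no change
2. 0 -> i / C _ C #: inserts after position(s) 7: mafakpbig
surface: mafakpbig


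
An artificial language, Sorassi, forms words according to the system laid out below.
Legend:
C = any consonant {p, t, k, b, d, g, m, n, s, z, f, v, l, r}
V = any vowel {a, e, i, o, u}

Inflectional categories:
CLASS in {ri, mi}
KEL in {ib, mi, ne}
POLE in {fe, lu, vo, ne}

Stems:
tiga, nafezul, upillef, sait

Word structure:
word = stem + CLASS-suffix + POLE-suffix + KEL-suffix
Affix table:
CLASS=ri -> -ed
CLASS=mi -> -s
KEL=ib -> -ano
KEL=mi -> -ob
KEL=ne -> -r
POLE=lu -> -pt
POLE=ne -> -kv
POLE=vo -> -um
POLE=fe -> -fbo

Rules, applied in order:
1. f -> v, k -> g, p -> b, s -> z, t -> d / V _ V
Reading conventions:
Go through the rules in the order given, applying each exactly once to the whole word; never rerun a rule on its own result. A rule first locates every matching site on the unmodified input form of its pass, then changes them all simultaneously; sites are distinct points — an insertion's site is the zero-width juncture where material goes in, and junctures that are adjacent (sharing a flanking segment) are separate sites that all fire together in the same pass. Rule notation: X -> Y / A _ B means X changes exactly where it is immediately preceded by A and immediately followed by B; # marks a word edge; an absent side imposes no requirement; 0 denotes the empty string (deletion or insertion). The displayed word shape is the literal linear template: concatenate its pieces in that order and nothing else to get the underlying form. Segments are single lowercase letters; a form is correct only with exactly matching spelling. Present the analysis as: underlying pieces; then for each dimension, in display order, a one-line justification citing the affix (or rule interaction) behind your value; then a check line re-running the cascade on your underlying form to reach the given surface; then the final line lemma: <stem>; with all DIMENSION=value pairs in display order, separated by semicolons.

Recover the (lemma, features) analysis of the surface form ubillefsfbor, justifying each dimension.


underlying: upillef-s-fbo-r
CLASS=mi - signalled by the affix -s
KEL=ne - signalled by the affix -r
POLE=fe - signalled by the affix -fbo
check: upillefsfbor -> ubillefsfbor
lemma: upillef; CLASS=mi; KEL=ne; POLE=fe


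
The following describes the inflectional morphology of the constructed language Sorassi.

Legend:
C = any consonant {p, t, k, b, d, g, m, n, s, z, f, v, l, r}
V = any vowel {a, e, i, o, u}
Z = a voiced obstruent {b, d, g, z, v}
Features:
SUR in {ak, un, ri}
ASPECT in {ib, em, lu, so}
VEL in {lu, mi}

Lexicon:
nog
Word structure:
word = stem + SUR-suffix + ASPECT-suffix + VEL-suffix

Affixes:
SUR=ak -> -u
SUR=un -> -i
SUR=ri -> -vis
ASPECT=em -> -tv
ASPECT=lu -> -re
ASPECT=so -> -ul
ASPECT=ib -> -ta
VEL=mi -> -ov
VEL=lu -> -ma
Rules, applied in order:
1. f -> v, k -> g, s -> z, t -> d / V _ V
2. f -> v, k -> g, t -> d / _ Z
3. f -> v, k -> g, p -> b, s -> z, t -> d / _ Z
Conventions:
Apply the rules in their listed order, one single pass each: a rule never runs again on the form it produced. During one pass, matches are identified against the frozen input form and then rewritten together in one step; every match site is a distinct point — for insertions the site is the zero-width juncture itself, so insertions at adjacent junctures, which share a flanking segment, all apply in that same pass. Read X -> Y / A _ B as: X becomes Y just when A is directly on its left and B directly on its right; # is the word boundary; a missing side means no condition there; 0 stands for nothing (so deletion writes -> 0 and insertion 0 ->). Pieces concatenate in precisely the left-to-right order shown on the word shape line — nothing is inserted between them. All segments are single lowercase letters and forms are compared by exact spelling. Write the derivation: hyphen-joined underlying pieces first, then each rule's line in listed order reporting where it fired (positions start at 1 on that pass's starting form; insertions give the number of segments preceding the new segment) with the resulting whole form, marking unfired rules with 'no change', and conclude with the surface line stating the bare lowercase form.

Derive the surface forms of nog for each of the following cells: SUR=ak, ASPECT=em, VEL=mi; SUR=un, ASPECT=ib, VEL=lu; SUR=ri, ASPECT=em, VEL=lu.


cell SUR=ak, ASPECT=em, VEL=mi:
underlying: nog-u-tv-ov
1. f -> v, k -> g, s -> z, t -> d / V _ V: no change
2. f -> v, k -> g, t -> d / _ Z: fires at position(s) 5: nogudvov
3. f -> v, k -> g, p -> b, s -> z, t -> d / _ Z: no change
surface: nogudvov

cell SUR=un, ASPECT=ib, VEL=lu:
underlying: nog-i-ta-ma
1. f -> v, k -> g, s -> z, t -> d / V _ V: fires at position(s) 5: nogidama
2. f -> v, k -> g, t -> d / _ Z: no change
3. f -> v, k -> g, p -> b, s -> z, t -> d / _ Z: no change
surface: nogidama

cell SUR=ri, ASPECT=em, VEL=lu:
underlying: nog-vis-tv-ma
1. f -> v, k -> g, s -> z, t -> d / V _ V: no change
2. f -> v, k -> g, t -> d / _ Z: fires at position(s) 7: nogvisdvma
3. f -> v, k -> g, p -> b, s -> z, t -> d / _ Z: fires at position(s) 6: nogvizdvma
surface: nogvizdvma


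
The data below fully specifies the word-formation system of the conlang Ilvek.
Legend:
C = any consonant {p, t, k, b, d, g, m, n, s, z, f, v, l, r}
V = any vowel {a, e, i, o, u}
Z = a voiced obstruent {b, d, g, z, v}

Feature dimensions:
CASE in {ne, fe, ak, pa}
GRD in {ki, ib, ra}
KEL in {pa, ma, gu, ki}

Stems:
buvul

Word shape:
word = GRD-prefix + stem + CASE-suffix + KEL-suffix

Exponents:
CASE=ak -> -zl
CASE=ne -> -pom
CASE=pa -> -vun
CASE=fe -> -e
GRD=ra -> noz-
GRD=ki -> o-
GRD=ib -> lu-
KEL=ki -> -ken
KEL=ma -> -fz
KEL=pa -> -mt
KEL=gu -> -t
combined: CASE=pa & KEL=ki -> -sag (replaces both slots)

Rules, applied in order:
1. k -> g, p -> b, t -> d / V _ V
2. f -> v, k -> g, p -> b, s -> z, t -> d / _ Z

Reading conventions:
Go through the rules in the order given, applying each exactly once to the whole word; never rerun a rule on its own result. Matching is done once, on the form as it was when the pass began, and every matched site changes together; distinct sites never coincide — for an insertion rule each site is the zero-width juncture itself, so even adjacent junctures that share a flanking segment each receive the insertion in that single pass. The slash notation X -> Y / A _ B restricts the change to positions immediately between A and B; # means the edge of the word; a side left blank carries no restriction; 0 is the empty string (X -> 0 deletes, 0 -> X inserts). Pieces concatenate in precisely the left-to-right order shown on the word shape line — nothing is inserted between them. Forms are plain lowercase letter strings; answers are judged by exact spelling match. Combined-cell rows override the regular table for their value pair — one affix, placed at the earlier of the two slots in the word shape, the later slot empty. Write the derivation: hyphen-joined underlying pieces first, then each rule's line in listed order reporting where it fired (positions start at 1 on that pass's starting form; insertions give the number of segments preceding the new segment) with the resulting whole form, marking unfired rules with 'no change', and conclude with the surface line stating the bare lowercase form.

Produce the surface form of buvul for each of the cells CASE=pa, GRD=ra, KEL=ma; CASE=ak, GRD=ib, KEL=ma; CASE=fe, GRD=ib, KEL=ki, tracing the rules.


cell CASE=pa, GRD=ra, KEL=ma:
underlying: noz-buvul-vun-fz
1. k -> g, p -> b, t -> d / V _ V: no change
2. f -> v, k -> g, p -> b, s -> z, t -> d / _ Z: fires at position(s) 12: nozbuvulvunvz
surface: nozbuvulvunvz

cell CASE=ak, GRD=ib, KEL=ma:
underlying: lu-buvul-zl-fz
1. k -> g, p -> b, t -> d / V _ V: no change
2. f -> v, k -> g, p -> b, s -> z, t -> d / _ Z: fires at position(s) 10: lubuvulzlvz
surface: lubuvulzlvz

cell CASE=fe, GRD=ib, KEL=ki:
underlying: lu-buvul-e-ken
1. k -> g, p -> b, t -> d / V _ V: fires at position(s) 9: lubuvulegen
2. f -> v, k -> g, p -> b, s -> z, t -> d / _ Z: no change
surface: lubuvulegen


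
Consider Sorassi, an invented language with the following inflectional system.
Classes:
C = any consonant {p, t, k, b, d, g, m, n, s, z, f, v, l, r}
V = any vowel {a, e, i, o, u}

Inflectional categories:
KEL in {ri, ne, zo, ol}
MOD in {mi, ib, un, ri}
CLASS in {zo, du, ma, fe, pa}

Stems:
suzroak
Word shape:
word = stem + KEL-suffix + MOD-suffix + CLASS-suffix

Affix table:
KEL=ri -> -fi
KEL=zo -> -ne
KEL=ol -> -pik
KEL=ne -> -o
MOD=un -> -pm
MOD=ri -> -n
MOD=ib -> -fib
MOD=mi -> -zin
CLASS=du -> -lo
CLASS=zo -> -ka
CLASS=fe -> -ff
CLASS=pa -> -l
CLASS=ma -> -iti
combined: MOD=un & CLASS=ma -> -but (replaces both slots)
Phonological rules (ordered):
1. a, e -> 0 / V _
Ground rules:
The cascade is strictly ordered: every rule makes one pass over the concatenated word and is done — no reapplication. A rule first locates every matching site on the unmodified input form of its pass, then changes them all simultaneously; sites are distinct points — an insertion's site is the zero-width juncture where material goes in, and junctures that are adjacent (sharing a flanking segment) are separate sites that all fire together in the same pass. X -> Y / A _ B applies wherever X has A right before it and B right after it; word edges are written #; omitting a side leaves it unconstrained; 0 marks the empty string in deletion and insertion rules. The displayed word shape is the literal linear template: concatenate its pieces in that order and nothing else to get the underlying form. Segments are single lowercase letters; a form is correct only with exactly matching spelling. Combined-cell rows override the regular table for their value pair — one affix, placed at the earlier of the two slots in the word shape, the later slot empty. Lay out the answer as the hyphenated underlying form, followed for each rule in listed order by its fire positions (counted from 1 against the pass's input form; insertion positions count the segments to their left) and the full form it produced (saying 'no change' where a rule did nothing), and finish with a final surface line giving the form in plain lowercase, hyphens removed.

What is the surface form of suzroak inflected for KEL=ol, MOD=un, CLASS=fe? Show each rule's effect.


underlying: suzroak-pik-pm-ff
1. a, e -> 0 / V _: fires at position(s) 6: suzrokpikpmff
surface: suzrokpikpmff


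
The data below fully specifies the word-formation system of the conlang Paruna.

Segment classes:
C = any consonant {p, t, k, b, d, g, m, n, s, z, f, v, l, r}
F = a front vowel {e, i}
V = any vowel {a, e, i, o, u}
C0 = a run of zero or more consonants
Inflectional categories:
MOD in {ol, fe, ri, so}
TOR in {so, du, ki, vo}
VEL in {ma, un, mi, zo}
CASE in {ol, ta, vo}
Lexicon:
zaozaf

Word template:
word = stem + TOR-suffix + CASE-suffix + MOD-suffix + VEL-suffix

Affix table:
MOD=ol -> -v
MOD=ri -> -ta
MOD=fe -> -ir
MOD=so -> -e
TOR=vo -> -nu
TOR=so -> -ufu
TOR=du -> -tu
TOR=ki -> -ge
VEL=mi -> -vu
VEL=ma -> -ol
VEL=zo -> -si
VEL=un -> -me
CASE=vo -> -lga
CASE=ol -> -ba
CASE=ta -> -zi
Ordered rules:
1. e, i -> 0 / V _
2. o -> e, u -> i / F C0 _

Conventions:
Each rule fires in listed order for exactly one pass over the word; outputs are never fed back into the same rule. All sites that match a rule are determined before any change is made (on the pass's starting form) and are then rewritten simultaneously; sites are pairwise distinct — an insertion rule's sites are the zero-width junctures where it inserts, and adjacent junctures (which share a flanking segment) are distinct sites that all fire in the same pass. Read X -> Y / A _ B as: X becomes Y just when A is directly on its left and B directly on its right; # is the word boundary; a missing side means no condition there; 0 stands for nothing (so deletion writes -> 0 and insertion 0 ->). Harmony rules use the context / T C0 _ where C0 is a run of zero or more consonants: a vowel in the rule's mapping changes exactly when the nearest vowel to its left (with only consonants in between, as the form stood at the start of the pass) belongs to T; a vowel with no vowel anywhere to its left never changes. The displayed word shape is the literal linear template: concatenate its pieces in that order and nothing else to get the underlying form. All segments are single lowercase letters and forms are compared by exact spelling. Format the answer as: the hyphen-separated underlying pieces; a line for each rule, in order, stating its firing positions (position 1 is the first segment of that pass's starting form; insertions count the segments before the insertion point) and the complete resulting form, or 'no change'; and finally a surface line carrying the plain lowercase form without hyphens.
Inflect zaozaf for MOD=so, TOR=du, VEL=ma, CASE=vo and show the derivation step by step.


underlying: zaozaf-tu-lga-e-ol
1. e, i -> 0 / V _: fires at position(s) 12: zaozaftulgaol
2. o -> e, u -> i / F C0 _: no change
surface: zaozaftulgaol


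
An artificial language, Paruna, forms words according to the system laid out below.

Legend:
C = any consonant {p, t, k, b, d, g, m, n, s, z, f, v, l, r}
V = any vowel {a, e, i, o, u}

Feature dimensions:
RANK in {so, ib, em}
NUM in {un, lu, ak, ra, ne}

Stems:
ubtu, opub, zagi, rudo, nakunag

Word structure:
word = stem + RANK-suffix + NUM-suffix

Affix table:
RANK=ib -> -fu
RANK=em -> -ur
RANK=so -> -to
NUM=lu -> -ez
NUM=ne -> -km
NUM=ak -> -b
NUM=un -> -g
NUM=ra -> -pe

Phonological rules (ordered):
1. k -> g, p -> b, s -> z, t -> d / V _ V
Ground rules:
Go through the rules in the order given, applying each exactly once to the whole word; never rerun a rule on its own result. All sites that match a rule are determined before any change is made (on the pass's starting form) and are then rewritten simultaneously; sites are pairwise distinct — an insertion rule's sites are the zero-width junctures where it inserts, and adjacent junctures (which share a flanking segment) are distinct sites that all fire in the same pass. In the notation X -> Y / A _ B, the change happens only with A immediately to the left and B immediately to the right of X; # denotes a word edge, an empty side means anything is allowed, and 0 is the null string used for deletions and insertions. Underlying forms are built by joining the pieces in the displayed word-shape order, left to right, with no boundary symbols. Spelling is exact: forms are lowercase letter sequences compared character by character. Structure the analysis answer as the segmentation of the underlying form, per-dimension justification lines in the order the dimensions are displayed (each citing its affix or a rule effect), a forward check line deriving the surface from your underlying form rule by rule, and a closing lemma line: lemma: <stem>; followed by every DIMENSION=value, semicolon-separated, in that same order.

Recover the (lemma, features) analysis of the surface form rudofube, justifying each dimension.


underlying: rudo-fu-pe
RANK=ib - signalled by the affix -fu
NUM=ra - signalled by the affix -pe
check: rudofupe -> rudofube
lemma: rudo; RANK=ib; NUM=ra


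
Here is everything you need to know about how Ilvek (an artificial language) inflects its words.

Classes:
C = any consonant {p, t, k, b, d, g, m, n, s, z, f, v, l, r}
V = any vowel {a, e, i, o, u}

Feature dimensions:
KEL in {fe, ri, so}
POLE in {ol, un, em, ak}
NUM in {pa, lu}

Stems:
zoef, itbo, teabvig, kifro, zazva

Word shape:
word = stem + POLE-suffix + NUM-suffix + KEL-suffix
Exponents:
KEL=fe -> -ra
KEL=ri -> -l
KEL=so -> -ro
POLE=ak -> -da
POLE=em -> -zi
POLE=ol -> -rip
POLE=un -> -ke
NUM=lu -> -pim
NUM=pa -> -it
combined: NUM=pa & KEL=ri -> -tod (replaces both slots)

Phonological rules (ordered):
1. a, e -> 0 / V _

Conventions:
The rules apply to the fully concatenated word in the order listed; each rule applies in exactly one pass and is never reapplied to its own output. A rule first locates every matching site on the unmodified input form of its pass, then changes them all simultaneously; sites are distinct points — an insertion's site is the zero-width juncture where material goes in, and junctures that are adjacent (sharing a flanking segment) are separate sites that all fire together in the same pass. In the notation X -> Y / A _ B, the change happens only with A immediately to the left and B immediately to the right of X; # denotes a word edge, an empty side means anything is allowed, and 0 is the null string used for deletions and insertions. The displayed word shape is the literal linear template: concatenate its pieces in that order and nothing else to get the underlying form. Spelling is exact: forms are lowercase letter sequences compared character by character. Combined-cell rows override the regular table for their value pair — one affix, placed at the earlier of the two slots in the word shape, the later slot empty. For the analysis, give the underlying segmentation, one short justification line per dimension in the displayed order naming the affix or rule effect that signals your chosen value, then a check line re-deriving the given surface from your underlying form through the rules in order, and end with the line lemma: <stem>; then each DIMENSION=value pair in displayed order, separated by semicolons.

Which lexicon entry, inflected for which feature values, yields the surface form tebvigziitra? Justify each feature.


underlying: teabvig-zi-it-ra
KEL=fe - signalled by the affix -ra
POLE=em - signalled by the affix -zi
NUM=pa - signalled by the affix -it
check: teabvigziitra -> tebvigziitra
lemma: teabvig; KEL=fe; POLE=em; NUM=pa


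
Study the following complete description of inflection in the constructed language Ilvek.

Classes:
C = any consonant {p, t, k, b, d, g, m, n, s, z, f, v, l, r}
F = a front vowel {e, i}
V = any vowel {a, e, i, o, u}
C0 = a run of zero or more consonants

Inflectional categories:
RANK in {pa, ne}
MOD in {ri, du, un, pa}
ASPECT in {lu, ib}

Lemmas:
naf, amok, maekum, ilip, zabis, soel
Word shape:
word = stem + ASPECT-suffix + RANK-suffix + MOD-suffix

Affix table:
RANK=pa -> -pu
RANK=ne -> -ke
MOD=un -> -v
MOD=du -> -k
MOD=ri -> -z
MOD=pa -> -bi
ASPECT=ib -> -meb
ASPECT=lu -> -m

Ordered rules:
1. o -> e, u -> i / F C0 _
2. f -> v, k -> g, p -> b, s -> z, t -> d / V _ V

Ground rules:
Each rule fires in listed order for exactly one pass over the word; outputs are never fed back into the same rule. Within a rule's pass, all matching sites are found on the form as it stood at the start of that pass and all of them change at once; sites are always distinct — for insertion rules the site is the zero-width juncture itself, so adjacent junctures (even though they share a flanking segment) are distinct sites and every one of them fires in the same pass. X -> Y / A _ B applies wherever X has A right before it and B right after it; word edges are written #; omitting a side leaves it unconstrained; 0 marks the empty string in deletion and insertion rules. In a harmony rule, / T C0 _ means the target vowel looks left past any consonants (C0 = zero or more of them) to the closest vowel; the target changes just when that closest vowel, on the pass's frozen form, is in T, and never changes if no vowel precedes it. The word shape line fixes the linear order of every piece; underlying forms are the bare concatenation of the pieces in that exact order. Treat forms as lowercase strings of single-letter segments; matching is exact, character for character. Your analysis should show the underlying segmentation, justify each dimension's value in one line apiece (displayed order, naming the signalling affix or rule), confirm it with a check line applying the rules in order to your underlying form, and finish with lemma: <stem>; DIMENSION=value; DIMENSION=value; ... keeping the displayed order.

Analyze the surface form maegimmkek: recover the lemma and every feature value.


underlying: maekum-m-ke-k
RANK=ne - signalled by the affix -ke
MOD=du - signalled by the affix -k
ASPECT=lu - signalled by the affix -m
check: maekummkek -> maekimmkek -> maegimmkek
lemma: maekum; RANK=ne; MOD=du; ASPECT=lu


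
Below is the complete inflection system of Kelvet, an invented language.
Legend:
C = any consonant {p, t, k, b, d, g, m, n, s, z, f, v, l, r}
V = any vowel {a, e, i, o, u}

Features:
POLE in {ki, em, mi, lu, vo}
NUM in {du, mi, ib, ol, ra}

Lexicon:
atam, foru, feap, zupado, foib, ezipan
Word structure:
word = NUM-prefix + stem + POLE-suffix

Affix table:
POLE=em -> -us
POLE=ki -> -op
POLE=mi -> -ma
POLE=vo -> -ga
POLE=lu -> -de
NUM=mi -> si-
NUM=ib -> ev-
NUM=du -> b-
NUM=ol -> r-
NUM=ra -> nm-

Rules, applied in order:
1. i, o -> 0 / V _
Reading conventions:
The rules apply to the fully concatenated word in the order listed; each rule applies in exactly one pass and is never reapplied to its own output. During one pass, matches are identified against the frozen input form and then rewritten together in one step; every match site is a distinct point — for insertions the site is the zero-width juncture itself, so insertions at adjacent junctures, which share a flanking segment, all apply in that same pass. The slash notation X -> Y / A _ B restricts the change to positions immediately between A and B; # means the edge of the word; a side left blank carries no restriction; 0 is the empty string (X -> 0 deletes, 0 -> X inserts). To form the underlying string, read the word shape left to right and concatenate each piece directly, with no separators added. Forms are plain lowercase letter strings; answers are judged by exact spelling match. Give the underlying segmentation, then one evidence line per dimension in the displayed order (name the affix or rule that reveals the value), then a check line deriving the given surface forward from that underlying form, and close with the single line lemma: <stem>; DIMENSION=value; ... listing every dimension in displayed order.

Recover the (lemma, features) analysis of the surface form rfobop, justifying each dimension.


underlying: r-foib-op
POLE=ki - signalled by the affix -op
NUM=ol - signalled by the affix r-
check: rfoibop -> rfobop
lemma: foib; POLE=ki; NUM=ol


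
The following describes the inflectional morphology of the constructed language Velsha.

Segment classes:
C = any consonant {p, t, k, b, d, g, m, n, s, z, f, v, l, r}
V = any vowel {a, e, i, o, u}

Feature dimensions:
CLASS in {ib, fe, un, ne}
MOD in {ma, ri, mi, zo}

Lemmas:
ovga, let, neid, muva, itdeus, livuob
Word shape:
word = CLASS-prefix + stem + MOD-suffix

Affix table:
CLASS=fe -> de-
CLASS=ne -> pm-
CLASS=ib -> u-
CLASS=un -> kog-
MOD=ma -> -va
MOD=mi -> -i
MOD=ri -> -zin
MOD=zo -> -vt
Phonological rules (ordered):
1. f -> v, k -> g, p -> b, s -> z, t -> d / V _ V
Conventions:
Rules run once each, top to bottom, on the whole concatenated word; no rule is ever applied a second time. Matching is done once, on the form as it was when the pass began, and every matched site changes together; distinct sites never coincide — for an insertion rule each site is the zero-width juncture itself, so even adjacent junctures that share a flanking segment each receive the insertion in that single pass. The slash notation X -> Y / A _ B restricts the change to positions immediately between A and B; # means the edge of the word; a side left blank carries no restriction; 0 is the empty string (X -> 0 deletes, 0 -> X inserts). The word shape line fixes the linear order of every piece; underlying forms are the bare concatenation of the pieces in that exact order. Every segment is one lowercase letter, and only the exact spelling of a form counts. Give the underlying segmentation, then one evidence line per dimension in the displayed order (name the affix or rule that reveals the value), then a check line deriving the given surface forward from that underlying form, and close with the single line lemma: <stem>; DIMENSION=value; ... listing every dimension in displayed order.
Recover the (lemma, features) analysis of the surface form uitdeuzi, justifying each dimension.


underlying: u-itdeus-i
CLASS=ib - signalled by the affix u-
MOD=mi - signalled by the affix -i
check: uitdeusi -> uitdeuzi
lemma: itdeus; CLASS=ib; MOD=mi


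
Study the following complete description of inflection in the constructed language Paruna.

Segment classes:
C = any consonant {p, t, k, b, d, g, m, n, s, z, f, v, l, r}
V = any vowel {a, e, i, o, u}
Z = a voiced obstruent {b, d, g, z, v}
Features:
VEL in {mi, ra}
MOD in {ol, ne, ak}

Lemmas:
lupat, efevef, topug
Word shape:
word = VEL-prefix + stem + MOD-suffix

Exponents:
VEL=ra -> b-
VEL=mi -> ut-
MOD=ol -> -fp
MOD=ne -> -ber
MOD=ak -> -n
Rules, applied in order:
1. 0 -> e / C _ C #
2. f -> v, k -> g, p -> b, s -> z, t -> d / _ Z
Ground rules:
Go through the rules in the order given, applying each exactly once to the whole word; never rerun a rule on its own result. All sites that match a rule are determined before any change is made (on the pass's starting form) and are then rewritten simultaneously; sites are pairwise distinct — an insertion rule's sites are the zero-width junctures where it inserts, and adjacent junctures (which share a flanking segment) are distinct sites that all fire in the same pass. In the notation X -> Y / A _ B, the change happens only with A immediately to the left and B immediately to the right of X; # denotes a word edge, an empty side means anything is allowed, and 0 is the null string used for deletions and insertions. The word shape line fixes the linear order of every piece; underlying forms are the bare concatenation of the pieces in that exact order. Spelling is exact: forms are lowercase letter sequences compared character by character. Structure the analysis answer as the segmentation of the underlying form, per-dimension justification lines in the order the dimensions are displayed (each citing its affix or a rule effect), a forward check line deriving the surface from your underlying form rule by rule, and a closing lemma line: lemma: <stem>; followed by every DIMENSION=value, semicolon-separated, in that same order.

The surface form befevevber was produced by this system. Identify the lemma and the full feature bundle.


underlying: b-efevef-ber
VEL=ra - signalled by the affix b-
MOD=ne - signalled by the affix -ber
check: befevefber -> befevefber -> befevevber
lemma: efevef; VEL=ra; MOD=ne


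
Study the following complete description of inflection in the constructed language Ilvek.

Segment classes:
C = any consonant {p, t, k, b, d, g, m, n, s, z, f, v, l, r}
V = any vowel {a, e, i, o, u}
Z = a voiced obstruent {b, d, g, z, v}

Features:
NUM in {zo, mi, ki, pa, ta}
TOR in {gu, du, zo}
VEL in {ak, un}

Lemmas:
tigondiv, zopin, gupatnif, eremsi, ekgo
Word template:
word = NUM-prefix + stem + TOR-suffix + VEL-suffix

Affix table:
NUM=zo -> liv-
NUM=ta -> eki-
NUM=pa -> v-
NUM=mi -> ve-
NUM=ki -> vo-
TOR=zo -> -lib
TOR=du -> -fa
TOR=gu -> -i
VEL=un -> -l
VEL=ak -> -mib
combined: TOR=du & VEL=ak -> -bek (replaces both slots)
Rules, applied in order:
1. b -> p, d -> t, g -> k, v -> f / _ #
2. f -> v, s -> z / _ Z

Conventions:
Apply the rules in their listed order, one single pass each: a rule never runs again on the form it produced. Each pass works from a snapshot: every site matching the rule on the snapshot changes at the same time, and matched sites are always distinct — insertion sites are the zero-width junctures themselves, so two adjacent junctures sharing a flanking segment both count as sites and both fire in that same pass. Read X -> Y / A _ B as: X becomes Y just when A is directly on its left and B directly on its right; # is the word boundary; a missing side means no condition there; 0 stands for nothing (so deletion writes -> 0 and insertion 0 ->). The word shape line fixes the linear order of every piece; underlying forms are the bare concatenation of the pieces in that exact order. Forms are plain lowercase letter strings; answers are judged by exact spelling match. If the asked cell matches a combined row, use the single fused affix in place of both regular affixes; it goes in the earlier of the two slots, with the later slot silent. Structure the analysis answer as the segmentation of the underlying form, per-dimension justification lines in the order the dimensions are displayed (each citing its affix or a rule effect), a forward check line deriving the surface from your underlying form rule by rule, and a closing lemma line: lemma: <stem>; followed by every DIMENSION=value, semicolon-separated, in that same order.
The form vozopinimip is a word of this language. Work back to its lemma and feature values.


underlying: vo-zopin-i-mib
NUM=ki - signalled by the affix vo-
TOR=gu - signalled by the affix -i
VEL=ak - signalled by the affix -mib
check: vozopinimib -> vozopinimip -> vozopinimip
lemma: zopin; NUM=ki; TOR=gu; VEL=ak


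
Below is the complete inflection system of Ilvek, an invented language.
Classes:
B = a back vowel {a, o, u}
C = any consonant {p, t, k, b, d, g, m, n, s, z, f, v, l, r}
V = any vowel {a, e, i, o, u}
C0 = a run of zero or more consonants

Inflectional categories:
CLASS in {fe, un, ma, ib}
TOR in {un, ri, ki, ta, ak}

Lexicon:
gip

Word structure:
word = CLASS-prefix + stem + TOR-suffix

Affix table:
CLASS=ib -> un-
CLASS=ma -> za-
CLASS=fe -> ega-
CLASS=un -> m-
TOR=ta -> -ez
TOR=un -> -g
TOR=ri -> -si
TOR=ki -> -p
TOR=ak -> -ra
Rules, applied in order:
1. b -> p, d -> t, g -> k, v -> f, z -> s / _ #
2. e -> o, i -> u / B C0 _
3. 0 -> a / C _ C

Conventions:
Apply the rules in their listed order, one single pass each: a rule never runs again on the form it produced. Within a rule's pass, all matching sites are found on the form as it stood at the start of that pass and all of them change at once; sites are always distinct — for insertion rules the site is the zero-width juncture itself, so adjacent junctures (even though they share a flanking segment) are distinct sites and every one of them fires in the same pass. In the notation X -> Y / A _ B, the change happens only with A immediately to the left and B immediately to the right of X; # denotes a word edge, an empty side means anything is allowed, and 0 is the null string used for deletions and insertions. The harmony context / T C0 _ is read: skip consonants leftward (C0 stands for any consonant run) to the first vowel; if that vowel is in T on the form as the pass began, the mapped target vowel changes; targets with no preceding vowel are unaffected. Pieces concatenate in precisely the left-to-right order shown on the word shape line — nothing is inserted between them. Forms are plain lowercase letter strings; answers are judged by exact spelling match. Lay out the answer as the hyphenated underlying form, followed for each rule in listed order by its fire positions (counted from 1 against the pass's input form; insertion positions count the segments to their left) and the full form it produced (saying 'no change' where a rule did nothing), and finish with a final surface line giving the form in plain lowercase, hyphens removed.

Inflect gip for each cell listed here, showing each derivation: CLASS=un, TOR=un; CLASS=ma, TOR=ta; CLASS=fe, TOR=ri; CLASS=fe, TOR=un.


cell CLASS=un, TOR=un:
underlying: m-gip-g
1. b -> p, d -> t, g -> k, v -> f, z -> s / _ #: fires at position(s) 5: mgipk
2. e -> o, i -> u / B C0 _: no change
3. 0 -> a / C _ C: inserts after position(s) 1, 4: magipak
surface: magipak

cell CLASS=ma, TOR=ta:
underlying: za-gip-ez
1. b -> p, d -> t, g -> k, v -> f, z -> s / _ #: fires at position(s) 7: zagipes
2. e -> o, i -> u / B C0 _: fires at position(s) 4: zagupes
3. 0 -> a / C _ C: no change
surface: zagupes

cell CLASS=fe, TOR=ri:
underlying: ega-gip-si
1. b -> p, d -> t, g -> k, v -> f, z -> s / _ #: no change
2. e -> o, i -> u / B C0 _: fires at position(s) 5: egagupsi
3. 0 -> a / C _ C: inserts after position(s) 6: egagupasi
surface: egagupasi

cell CLASS=fe, TOR=un:
underlying: ega-gip-g
1. b -> p, d -> t, g -> k, v -> f, z -> s / _ #: fires at position(s) 7: egagipk
2. e -> o, i -> u / B C0 _: fires at position(s) 5: egagupk
3. 0 -> a / C _ C: inserts after position(s) 6: egagupak
surface: egagupak


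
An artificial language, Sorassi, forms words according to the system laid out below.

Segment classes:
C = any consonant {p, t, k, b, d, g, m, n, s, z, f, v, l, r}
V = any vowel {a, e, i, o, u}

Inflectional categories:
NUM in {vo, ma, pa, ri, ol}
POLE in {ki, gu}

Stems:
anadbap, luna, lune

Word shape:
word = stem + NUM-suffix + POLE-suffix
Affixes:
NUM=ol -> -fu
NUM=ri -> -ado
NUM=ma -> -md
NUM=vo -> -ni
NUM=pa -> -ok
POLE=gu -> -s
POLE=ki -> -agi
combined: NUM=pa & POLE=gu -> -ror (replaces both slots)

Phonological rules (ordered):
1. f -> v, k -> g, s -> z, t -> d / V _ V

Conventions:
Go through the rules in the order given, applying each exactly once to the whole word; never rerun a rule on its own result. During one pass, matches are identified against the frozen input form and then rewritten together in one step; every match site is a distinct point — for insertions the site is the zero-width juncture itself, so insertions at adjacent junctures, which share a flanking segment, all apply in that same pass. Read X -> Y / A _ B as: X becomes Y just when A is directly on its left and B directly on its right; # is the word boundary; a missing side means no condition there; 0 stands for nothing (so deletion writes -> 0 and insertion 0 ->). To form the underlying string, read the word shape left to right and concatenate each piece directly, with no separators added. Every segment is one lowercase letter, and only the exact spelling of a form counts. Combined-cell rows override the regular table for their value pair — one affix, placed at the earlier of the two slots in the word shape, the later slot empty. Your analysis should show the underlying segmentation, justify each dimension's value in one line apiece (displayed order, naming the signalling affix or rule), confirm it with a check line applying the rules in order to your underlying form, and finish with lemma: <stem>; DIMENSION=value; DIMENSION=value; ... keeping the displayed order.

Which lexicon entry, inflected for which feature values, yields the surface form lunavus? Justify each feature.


underlying: luna-fu-s
NUM=ol - signalled by the affix -fu
POLE=gu - signalled by the affix -s
check: lunafus -> lunavus
lemma: luna; NUM=ol; POLE=gu


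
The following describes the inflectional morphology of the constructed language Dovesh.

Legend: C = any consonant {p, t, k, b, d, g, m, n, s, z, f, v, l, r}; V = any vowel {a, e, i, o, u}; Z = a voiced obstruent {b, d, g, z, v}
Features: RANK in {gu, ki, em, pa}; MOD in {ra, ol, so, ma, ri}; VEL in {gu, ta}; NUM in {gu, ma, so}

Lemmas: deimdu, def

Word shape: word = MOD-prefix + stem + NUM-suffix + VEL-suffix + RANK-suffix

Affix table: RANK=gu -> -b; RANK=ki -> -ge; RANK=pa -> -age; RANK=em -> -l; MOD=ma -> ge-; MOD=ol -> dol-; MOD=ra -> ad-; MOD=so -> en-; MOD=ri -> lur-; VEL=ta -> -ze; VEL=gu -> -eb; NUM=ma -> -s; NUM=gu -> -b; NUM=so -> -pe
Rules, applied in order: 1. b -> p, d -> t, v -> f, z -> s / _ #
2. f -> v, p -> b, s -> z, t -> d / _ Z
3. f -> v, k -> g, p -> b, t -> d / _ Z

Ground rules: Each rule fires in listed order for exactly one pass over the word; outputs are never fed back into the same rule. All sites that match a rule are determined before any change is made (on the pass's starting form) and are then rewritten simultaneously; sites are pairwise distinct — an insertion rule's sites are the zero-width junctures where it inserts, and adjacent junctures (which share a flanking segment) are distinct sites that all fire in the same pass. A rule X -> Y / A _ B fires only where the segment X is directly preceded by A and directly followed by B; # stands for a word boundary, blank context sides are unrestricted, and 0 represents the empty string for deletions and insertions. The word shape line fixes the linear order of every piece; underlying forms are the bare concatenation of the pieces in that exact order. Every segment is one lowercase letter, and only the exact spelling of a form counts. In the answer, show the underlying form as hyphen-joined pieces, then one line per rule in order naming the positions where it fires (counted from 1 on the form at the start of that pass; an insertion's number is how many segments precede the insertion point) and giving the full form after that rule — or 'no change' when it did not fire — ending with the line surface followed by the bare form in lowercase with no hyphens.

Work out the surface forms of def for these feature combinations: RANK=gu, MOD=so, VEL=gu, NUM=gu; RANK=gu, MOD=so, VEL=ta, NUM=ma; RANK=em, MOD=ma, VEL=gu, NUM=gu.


cell RANK=gu, MOD=so, VEL=gu, NUM=gu:
underlying: en-def-b-eb-b
1. b -> p, d -> t, v -> f, z -> s / _ #: fires at position(s) 9: endefbebp
2. f -> v, p -> b, s -> z, t -> d / _ Z: fires at position(s) 5: endevbebp
3. f -> v, k -> g, p -> b, t -> d / _ Z: no change
surface: endevbebp

cell RANK=gu, MOD=so, VEL=ta, NUM=ma:
underlying: en-def-s-ze-b
1. b -> p, d -> t, v -> f, z -> s / _ #: fires at position(s) 9: endefszep
2. f -> v, p -> b, s -> z, t -> d / _ Z: fires at position(s) 6: endefzzep
3. f -> v, k -> g, p -> b, t -> d / _ Z: fires at position(s) 5: endevzzep
surface: endevzzep

cell RANK=em, MOD=ma, VEL=gu, NUM=gu:
underlying: ge-def-b-eb-l
1. b -> p, d -> t, v -> f, z -> s / _ #: no change
2. f -> v, p -> b, s -> z, t -> d / _ Z: fires at position(s) 5: gedevbebl
3. f -> v, k -> g, p -> b, t -> d / _ Z: no change
surface: gedevbebl


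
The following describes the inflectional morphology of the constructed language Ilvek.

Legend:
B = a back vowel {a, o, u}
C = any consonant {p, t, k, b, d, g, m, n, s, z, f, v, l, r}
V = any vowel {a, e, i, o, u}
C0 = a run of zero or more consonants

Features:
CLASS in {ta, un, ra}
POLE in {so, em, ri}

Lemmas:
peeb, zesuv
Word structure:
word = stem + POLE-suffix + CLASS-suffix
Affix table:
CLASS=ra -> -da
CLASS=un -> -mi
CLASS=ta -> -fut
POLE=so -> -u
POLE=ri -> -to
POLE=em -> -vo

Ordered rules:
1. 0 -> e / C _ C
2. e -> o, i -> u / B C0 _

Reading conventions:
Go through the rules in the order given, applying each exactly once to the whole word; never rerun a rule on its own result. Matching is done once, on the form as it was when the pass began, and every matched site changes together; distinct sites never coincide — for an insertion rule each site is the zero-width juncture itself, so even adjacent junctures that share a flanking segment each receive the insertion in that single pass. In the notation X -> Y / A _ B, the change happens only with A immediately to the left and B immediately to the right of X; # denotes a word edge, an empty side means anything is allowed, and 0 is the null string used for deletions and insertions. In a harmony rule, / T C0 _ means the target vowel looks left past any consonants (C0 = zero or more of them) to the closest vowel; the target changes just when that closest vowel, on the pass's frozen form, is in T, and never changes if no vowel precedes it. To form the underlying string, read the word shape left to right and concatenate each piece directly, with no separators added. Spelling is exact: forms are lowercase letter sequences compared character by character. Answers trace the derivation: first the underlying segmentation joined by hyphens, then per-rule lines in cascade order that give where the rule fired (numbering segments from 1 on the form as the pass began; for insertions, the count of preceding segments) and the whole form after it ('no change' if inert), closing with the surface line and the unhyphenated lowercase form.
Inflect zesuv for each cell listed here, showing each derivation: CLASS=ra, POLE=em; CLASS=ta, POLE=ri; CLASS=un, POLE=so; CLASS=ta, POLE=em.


cell CLASS=ra, POLE=em:
underlying: zesuv-vo-da
1. 0 -> e / C _ C: inserts after position(s) 5: zesuvevoda
2. e -> o, i -> u / B C0 _: fires at position(s) 6: zesuvovoda
surface: zesuvovoda

cell CLASS=ta, POLE=ri:
underlying: zesuv-to-fut
1. 0 -> e / C _ C: inserts after position(s) 5: zesuvetofut
2. e -> o, i -> u / B C0 _: fires at position(s) 6: zesuvotofut
surface: zesuvotofut

cell CLASS=un, POLE=so:
underlying: zesuv-u-mi
1. 0 -> e / C _ C: no change
2. e -> o, i -> u / B C0 _: fires at position(s) 8: zesuvumu
surface: zesuvumu

cell CLASS=ta, POLE=em:
underlying: zesuv-vo-fut
1. 0 -> e / C _ C: inserts after position(s) 5: zesuvevofut
2. e -> o, i -> u / B C0 _: fires at position(s) 6: zesuvovofut
surface: zesuvovofut
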